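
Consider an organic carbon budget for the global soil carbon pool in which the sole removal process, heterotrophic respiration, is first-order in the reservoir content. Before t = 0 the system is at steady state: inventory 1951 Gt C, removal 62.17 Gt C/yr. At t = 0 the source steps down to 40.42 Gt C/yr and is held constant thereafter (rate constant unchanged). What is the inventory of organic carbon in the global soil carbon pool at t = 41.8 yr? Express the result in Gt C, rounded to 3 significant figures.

Residence time τ = M₀/F₀ = 31.38 yr. The eventual steady state is M_∞ = M₀·(F₁/F₀) = 1951 × 40.42/62.17 = 1268.4 Gt C.
The anomaly ΔM(t) = M(t) − M_∞ decays as ΔM₀·e^(−t/τ) with ΔM₀ = 1951 − 1268.4 = 682.6 Gt C.
At t = 41.8 yr, e^(−t/τ) = e^(−1.332) = 0.2640, so ΔM = 180.2 Gt C and M = 1268.4 + 180.2 = 1448.6 Gt C.

1450 Gt C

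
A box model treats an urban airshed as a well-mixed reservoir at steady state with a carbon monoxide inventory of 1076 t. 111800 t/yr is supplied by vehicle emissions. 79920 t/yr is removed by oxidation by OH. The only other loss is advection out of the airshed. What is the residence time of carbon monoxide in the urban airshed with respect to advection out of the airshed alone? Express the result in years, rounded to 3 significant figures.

0.0338 yr

At steady state ΣF_in = ΣF_out.
ΣF_in = 111800 t/yr.
Advection out of the airshed flux = ΣF_in − (79920) = 111800 − 79920 = 31880 t/yr.
τ = M / F = 1076 / 31880 = 0.03375 yr.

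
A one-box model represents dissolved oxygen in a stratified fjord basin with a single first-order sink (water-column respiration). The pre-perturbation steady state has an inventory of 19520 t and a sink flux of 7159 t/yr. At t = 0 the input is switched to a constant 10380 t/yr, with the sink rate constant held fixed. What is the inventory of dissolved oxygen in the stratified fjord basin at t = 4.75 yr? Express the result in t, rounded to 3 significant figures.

The sink rate constant is k = F₀/M₀ = 7159/19520 = 0.3668 yr⁻¹.
Solving dM/dt = F₁ − kM with M(0) = M₀ gives M(t) = F₁/k + (M₀ − F₁/k)·e^(−kt).
F₁/k = 10380/0.3668 = 28303 t; kt = 0.3668 × 4.75 = 1.742, e^(−kt) = 0.1752.
M(4.75) = 28303 + (19520 − 28303) × 0.1752 = 28303 − 1538 = 26764 t.

26800 t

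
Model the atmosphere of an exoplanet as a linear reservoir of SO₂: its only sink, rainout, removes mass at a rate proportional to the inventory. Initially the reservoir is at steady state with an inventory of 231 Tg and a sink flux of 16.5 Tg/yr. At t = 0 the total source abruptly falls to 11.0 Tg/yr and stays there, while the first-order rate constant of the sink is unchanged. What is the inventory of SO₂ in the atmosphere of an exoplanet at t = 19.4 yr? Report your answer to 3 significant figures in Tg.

173 Tg

τ = M₀/F₀ = 231/16.5 = 14.00 yr; rate constant k = 1/τ.
New steady state M_∞ = F₁/k = F₁·τ = 11.0 × 14.00 = 154.00 Tg.
M(t) = M_∞ + (M₀ − M_∞)·e^(−t/τ); t/τ = 19.4/14.00 = 1.386, so e^(−t/τ) = 0.2501.
M(t) = 154.00 + 77.00 × 0.2501 = 173.26 Tg.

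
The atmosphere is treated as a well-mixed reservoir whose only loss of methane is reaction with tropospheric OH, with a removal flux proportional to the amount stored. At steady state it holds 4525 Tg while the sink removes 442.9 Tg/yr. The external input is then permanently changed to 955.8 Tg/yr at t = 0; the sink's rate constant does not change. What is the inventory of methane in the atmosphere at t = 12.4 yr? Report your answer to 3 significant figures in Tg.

τ = M₀/F₀ = 4525/442.9 = 10.22 yr; rate constant k = 1/τ.
New steady state M_∞ = F₁/k = F₁·τ = 955.8 × 10.22 = 9765.2 Tg.
M(t) = M_∞ + (M₀ − M_∞)·e^(−t/τ); t/τ = 12.4/10.22 = 1.214, so e^(−t/τ) = 0.2971.
M(t) = 9765.2 − 5240 × 0.2971 = 8208.3 Tg.

8210 Tg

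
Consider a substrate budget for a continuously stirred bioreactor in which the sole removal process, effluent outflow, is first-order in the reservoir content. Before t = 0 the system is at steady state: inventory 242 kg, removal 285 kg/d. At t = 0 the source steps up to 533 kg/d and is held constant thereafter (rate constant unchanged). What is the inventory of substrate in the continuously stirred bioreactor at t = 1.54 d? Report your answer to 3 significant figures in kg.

Residence time τ = M₀/F₀ = 0.8491 d. The eventual steady state is M_∞ = M₀·(F₁/F₀) = 242 × 533/285 = 452.58 kg.
The anomaly ΔM(t) = M(t) − M_∞ decays as ΔM₀·e^(−t/τ) with ΔM₀ = 242 − 452.58 = −210.6 kg.
At t = 1.54 d, e^(−t/τ) = e^(−1.814) = 0.1631, so ΔM = −34.34 kg and M = 452.58 − 34.34 = 418.24 kg.

418 kg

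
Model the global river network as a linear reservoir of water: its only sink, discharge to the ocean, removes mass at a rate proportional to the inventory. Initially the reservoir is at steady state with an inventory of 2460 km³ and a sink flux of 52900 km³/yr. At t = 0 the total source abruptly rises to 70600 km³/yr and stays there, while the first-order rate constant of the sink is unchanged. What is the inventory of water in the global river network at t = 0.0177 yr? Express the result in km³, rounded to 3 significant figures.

2720 km³

τ = M₀/F₀ = 2460/52900 = 0.04650 yr; rate constant k = 1/τ.
New steady state M_∞ = F₁/k = F₁·τ = 70600 × 0.04650 = 3283.1 km³.
M(t) = M_∞ + (M₀ − M_∞)·e^(−t/τ); t/τ = 0.0177/0.04650 = 0.3806, so e^(−t/τ) = 0.6834.
M(t) = 3283.1 − 823.1 × 0.6834 = 2720.6 km³.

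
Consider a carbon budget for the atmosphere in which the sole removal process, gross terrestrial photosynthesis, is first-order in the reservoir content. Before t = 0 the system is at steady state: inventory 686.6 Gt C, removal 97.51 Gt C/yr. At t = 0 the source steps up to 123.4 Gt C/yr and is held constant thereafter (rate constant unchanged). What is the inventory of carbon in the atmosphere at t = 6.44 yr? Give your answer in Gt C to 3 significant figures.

τ = M₀/F₀ = 686.6/97.51 = 7.041 yr; rate constant k = 1/τ.
New steady state M_∞ = F₁/k = F₁·τ = 123.4 × 7.041 = 868.90 Gt C.
M(t) = M_∞ + (M₀ − M_∞)·e^(−t/τ); t/τ = 6.44/7.041 = 0.9146, so e^(−t/τ) = 0.4007.
M(t) = 868.90 − 182.3 × 0.4007 = 795.86 Gt C.

796 Gt C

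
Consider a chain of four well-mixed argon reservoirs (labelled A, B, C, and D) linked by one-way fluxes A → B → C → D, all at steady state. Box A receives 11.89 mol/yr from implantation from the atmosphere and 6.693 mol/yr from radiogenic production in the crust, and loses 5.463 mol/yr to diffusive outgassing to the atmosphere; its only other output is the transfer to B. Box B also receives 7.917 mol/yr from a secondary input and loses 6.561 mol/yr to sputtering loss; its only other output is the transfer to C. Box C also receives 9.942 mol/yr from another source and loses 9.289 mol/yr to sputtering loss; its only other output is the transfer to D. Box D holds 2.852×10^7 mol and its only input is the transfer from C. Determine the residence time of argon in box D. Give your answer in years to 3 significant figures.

1.89×10^6 yr

Box A: F(A→B) = (11.89 + 6.693) − 5.463 = 13.120 mol/yr.
Box B: F(B→C) = (13.120 + 7.917) − 6.561 = 14.476 mol/yr.
Box C: F(C→D) = (14.476 + 9.942) − 9.289 = 15.129 mol/yr.
Box D throughput = its input = 15.129 mol/yr; τ = 2.852×10^7 / 15.129 = 1.885×10^6 yr.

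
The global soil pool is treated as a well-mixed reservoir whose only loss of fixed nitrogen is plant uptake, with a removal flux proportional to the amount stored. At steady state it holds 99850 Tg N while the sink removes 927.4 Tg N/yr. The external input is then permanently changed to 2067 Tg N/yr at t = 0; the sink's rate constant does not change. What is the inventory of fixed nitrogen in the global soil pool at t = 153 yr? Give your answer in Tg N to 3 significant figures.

193000 Tg N

Residence time τ = M₀/F₀ = 107.7 yr. The eventual steady state is M_∞ = M₀·(F₁/F₀) = 99850 × 2067/927.4 = 222550 Tg N.
The anomaly ΔM(t) = M(t) − M_∞ decays as ΔM₀·e^(−t/τ) with ΔM₀ = 99850 − 222550 = −122700 Tg N.
At t = 153 yr, e^(−t/τ) = e^(−1.421) = 0.2415, so ΔM = −29630 Tg N and M = 222550 − 29630 = 192920 Tg N.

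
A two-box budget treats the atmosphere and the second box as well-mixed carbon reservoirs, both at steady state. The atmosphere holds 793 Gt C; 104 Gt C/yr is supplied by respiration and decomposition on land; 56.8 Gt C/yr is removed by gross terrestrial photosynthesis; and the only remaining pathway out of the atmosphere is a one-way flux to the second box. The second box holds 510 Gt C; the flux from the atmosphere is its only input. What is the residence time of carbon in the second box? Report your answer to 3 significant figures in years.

10.8 yr

Balance the atmosphere: ΣF_in = 104.00 Gt C/yr.
Flux to the second box = ΣF_in − (56.8) = 47.200 Gt C/yr.
At steady state the output of the second box equals its input, 47.200 Gt C/yr.
τ = M / F = 510 / 47.200 = 10.81 yr.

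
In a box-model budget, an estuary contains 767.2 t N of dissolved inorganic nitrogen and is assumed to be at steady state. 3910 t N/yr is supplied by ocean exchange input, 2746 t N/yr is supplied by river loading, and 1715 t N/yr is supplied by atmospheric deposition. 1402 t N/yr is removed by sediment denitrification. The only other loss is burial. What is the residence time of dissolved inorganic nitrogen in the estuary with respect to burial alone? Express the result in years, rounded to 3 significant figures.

At steady state ΣF_in = ΣF_out.
ΣF_in = 3910 + 2746 + 1715 = 8371.0 t N/yr.
Burial flux = ΣF_in − (1402) = 8371.0 − 1402 = 6969 t N/yr.
τ = M / F = 767.2 / 6969 = 0.1101 yr.

0.110 yr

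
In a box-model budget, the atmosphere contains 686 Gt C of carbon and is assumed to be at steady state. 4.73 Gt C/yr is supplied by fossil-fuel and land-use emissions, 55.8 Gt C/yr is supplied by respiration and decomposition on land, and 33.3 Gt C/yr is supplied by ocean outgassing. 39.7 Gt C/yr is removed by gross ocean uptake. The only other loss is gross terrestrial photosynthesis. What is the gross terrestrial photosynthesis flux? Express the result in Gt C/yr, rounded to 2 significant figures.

At steady state ΣF_in = ΣF_out.
ΣF_in = 4.73 + 55.8 + 33.3 = 93.830 Gt C/yr.
Gross terrestrial photosynthesis flux = ΣF_in − (39.7) = 93.830 − 39.70 = 54.13 Gt C/yr.

54 Gt C/yr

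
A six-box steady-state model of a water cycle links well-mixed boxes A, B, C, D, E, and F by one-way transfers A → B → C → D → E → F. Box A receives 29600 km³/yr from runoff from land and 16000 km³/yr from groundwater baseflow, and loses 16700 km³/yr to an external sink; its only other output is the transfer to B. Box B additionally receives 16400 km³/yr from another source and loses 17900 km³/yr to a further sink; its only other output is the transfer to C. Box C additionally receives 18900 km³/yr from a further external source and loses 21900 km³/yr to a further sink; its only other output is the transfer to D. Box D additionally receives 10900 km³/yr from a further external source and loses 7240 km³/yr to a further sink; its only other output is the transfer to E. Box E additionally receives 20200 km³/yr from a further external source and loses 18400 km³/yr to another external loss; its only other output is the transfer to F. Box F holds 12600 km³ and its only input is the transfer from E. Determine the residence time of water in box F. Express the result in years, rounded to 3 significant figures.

Box A: F(A→B) = (29600 + 16000) − 16700 = 28900 km³/yr.
Box B: F(B→C) = (28900 + 16400) − 17900 = 27400 km³/yr.
Box C: F(C→D) = (27400 + 18900) − 21900 = 24400 km³/yr.
Box D: F(D→E) = (24400 + 10900) − 7240 = 28060 km³/yr.
Box E: F(E→F) = (28060 + 20200) − 18400 = 29860 km³/yr.
Box F throughput = its input = 29860 km³/yr; τ = 12600 / 29860 = 0.4220 yr.

0.422 yr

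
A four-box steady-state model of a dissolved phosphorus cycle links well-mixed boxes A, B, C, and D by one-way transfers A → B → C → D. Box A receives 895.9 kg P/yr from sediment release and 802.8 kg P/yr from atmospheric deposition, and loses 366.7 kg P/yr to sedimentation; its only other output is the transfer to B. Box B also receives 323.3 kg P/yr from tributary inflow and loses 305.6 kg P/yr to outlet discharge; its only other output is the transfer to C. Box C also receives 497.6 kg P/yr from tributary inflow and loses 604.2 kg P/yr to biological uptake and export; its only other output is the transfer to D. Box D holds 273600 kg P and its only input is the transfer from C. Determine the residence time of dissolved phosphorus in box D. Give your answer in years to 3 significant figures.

220 yr

Box A: F(A→B) = (895.9 + 802.8) − 366.7 = 1332.0 kg P/yr.
Box B: F(B→C) = (1332.0 + 323.3) − 305.6 = 1349.7 kg P/yr.
Box C: F(C→D) = (1349.7 + 497.6) − 604.2 = 1243.1 kg P/yr.
Box D throughput = its input = 1243.1 kg P/yr; τ = 273600 / 1243.1 = 220.1 yr.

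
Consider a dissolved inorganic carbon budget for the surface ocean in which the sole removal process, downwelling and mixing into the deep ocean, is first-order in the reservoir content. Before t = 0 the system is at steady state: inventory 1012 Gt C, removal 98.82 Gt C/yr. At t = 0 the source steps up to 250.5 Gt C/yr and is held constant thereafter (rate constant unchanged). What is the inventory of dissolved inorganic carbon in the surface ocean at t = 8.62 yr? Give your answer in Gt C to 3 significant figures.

The sink rate constant is k = F₀/M₀ = 98.82/1012 = 0.09765 yr⁻¹.
Solving dM/dt = F₁ − kM with M(0) = M₀ gives M(t) = F₁/k + (M₀ − F₁/k)·e^(−kt).
F₁/k = 250.5/0.09765 = 2565.3 Gt C; kt = 0.09765 × 8.62 = 0.8417, e^(−kt) = 0.4310.
M(8.62) = 2565.3 + (1012 − 2565.3) × 0.4310 = 2565.3 − 669.4 = 1895.9 Gt C.

1900 Gt C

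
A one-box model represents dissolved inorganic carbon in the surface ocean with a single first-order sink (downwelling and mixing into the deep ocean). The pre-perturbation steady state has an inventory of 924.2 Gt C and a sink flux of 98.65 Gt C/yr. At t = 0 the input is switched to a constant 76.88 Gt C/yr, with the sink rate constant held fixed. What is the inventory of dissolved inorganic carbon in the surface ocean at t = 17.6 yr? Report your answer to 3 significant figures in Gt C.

751 Gt C

The sink rate constant is k = F₀/M₀ = 98.65/924.2 = 0.1067 yr⁻¹.
Solving dM/dt = F₁ − kM with M(0) = M₀ gives M(t) = F₁/k + (M₀ − F₁/k)·e^(−kt).
F₁/k = 76.88/0.1067 = 720.25 Gt C; kt = 0.1067 × 17.6 = 1.879, e^(−kt) = 0.1528.
M(17.6) = 720.25 + (924.2 − 720.25) × 0.1528 = 720.25 + 31.16 = 751.41 Gt C.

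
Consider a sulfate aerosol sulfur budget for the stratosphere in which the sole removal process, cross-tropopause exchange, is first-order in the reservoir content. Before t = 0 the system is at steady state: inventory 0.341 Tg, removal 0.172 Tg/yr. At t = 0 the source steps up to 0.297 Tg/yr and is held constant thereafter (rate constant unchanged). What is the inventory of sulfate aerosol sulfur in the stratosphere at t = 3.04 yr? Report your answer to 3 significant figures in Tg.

The sink rate constant is k = F₀/M₀ = 0.172/0.341 = 0.5044 yr⁻¹.
Solving dM/dt = F₁ − kM with M(0) = M₀ gives M(t) = F₁/k + (M₀ − F₁/k)·e^(−kt).
F₁/k = 0.297/0.5044 = 0.58882 Tg; kt = 0.5044 × 3.04 = 1.533, e^(−kt) = 0.2158.
M(3.04) = 0.58882 + (0.341 − 0.58882) × 0.2158 = 0.58882 − 0.05348 = 0.53534 Tg.

0.535 Tg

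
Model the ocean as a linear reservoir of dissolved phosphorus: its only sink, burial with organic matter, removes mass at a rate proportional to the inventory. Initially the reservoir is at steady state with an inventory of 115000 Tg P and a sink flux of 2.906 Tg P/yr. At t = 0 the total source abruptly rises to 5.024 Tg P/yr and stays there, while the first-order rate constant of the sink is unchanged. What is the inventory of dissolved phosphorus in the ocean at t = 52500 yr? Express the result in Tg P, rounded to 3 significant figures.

The sink rate constant is k = F₀/M₀ = 2.906/115000 = 2.527×10^-5 yr⁻¹.
Solving dM/dt = F₁ − kM with M(0) = M₀ gives M(t) = F₁/k + (M₀ − F₁/k)·e^(−kt).
F₁/k = 5.024/2.527×10^-5 = 198820 Tg P; kt = 2.527×10^-5 × 52500 = 1.327, e^(−kt) = 0.2654.
M(52500) = 198820 + (115000 − 198820) × 0.2654 = 198820 − 22240 = 176570 Tg P.

177000 Tg P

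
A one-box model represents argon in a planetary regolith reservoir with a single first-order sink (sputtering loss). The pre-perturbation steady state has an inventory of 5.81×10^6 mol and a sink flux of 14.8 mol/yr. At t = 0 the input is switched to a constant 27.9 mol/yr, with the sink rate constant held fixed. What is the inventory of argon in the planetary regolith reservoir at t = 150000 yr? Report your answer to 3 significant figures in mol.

7.44×10^6 mol

The sink rate constant is k = F₀/M₀ = 14.8/5.81×10^6 = 2.547×10^-6 yr⁻¹.
Solving dM/dt = F₁ − kM with M(0) = M₀ gives M(t) = F₁/k + (M₀ − F₁/k)·e^(−kt).
F₁/k = 27.9/2.547×10^-6 = 1.0953×10^7 mol; kt = 2.547×10^-6 × 150000 = 0.3821, e^(−kt) = 0.6824.
M(150000) = 1.0953×10^7 + (5.81×10^6 − 1.0953×10^7) × 0.6824 = 1.0953×10^7 − 3.509×10^6 = 7.4432×10^6 mol.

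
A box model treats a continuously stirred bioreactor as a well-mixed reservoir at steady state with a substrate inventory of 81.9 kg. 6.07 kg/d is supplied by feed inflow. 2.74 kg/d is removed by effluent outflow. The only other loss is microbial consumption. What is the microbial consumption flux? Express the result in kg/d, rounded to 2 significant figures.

3.3 kg/d

At steady state ΣF_in = ΣF_out.
ΣF_in = 6.0700 kg/d.
Microbial consumption flux = ΣF_in − (2.74) = 6.0700 − 2.740 = 3.330 kg/d.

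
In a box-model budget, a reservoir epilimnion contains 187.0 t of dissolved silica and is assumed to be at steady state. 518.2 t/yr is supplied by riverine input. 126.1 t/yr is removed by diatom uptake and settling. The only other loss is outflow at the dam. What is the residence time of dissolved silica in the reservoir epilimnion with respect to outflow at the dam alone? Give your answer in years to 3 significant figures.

0.477 yr

At steady state ΣF_in = ΣF_out.
ΣF_in = 518.20 t/yr.
Outflow at the dam flux = ΣF_in − (126.1) = 518.20 − 126.1 = 392.1 t/yr.
τ = M / F = 187.0 / 392.1 = 0.4769 yr.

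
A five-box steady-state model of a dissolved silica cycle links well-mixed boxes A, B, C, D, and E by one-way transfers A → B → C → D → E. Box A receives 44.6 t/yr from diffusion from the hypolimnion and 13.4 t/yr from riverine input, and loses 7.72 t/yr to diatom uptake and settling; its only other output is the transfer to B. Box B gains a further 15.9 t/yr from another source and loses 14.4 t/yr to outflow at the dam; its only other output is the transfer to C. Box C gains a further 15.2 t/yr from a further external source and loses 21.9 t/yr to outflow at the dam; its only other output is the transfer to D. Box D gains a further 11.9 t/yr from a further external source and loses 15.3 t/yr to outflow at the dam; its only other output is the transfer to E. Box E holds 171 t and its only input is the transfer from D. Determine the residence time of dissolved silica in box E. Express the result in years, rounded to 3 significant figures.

Box A: F(A→B) = (44.6 + 13.4) − 7.72 = 50.280 t/yr.
Box B: F(B→C) = (50.280 + 15.9) − 14.4 = 51.780 t/yr.
Box C: F(C→D) = (51.780 + 15.2) − 21.9 = 45.080 t/yr.
Box D: F(D→E) = (45.080 + 11.9) − 15.3 = 41.680 t/yr.
Box E throughput = its input = 41.680 t/yr; τ = 171 / 41.680 = 4.103 yr.

4.10 yr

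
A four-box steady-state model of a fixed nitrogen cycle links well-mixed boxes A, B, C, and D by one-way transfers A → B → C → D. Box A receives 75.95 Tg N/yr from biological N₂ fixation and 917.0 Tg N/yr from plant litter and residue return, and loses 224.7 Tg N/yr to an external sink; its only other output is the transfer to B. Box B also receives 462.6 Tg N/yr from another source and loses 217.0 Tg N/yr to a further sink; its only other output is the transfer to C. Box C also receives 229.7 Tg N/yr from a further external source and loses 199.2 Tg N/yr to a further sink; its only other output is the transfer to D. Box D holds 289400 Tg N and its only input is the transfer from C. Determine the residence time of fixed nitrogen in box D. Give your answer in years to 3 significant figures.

Box A: F(A→B) = (75.95 + 917.0) − 224.7 = 768.25 Tg N/yr.
Box B: F(B→C) = (768.25 + 462.6) − 217.0 = 1013.8 Tg N/yr.
Box C: F(C→D) = (1013.8 + 229.7) − 199.2 = 1044.3 Tg N/yr.
Box D throughput = its input = 1044.3 Tg N/yr; τ = 289400 / 1044.3 = 277.1 yr.

277 yr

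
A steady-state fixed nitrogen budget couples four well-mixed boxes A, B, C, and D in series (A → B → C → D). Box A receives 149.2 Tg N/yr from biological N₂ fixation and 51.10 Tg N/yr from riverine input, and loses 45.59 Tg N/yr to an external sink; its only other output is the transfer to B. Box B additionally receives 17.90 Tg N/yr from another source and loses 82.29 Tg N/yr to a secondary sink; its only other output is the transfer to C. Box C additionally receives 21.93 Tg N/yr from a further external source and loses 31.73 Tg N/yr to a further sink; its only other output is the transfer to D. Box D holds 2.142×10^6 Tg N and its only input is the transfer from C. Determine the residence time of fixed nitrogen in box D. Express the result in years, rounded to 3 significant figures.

26600 yr

Box A: F(A→B) = (149.2 + 51.10) − 45.59 = 154.71 Tg N/yr.
Box B: F(B→C) = (154.71 + 17.90) − 82.29 = 90.320 Tg N/yr.
Box C: F(C→D) = (90.320 + 21.93) − 31.73 = 80.520 Tg N/yr.
Box D throughput = its input = 80.520 Tg N/yr; τ = 2.142×10^6 / 80.520 = 26600 yr.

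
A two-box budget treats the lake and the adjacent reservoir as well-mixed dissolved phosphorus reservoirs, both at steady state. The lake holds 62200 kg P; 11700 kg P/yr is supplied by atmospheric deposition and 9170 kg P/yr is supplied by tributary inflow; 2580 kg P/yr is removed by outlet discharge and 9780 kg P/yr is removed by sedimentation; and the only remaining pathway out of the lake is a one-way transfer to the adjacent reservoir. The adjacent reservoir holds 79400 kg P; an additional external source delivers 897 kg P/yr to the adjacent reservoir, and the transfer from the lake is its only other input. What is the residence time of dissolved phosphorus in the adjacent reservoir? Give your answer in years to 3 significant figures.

8.44 yr

Balance the lake: ΣF_in = 11700 + 9170 = 20870 kg P/yr.
Transfer to the adjacent reservoir = ΣF_in − (2580 + 9780) = 8510.0 kg P/yr.
Total input to the adjacent reservoir = 8510.0 + 897 = 9407.0 kg P/yr; at steady state this equals its total output.
τ = M / F = 79400 / 9407.0 = 8.441 yr.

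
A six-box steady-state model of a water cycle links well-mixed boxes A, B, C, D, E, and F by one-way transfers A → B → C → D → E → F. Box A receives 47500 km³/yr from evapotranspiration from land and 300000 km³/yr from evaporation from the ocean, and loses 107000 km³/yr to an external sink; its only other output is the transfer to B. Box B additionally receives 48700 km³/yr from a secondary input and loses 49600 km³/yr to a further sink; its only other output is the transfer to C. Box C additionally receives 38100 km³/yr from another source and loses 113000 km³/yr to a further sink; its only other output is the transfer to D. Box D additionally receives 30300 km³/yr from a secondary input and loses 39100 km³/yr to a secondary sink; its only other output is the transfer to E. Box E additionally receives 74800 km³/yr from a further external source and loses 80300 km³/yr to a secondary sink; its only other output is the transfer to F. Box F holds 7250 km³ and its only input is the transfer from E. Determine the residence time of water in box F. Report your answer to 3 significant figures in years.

0.0482 yr

Box A: F(A→B) = (47500 + 300000) − 107000 = 240500 km³/yr.
Box B: F(B→C) = (240500 + 48700) − 49600 = 239600 km³/yr.
Box C: F(C→D) = (239600 + 38100) − 113000 = 164700 km³/yr.
Box D: F(D→E) = (164700 + 30300) − 39100 = 155900 km³/yr.
Box E: F(E→F) = (155900 + 74800) − 80300 = 150400 km³/yr.
Box F throughput = its input = 150400 km³/yr; τ = 7250 / 150400 = 0.04820 yr.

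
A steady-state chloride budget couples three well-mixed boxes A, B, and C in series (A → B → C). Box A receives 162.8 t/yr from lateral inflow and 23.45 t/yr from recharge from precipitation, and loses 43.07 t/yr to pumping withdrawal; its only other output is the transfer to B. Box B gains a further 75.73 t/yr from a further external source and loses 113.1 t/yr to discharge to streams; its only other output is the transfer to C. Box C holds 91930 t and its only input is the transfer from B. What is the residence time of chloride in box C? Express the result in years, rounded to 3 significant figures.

869 yr

Box A: F(A→B) = (162.8 + 23.45) − 43.07 = 143.18 t/yr.
Box B: F(B→C) = (143.18 + 75.73) − 113.1 = 105.81 t/yr.
Box C throughput = its input = 105.81 t/yr; τ = 91930 / 105.81 = 868.8 yr.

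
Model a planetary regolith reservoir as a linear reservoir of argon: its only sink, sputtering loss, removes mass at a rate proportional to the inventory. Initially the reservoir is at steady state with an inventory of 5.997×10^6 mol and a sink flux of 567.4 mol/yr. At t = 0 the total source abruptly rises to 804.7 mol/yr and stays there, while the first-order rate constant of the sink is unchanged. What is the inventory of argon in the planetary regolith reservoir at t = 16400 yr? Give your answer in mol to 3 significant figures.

τ = M₀/F₀ = 5.997×10^6/567.4 = 10570 yr; rate constant k = 1/τ.
New steady state M_∞ = F₁/k = F₁·τ = 804.7 × 10570 = 8.5051×10^6 mol.
M(t) = M_∞ + (M₀ − M_∞)·e^(−t/τ); t/τ = 16400/10570 = 1.552, so e^(−t/τ) = 0.2119.
M(t) = 8.5051×10^6 − 2.508×10^6 × 0.2119 = 7.9736×10^6 mol.

7.97×10^6 mol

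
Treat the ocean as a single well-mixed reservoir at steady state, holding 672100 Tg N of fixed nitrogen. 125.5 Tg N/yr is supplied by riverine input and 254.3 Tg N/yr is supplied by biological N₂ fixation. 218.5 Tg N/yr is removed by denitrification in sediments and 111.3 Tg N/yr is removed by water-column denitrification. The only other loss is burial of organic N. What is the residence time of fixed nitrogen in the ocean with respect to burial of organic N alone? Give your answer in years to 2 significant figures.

13000 yr

At steady state ΣF_in = ΣF_out.
ΣF_in = 125.5 + 254.3 = 379.80 Tg N/yr.
Burial of organic N flux = ΣF_in − (218.5 + 111.3) = 379.80 − 329.8 = 50.00 Tg N/yr.
τ = M / F = 672100 / 50.00 = 13440 yr.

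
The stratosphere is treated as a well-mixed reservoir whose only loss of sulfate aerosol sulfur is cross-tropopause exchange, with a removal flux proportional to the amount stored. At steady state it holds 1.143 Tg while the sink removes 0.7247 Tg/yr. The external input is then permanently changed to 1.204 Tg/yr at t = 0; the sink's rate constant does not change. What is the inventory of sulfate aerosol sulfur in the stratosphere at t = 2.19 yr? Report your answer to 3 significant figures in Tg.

Residence time τ = M₀/F₀ = 1.577 yr. The eventual steady state is M_∞ = M₀·(F₁/F₀) = 1.143 × 1.204/0.7247 = 1.8990 Tg.
The anomaly ΔM(t) = M(t) − M_∞ decays as ΔM₀·e^(−t/τ) with ΔM₀ = 1.143 − 1.8990 = −0.7560 Tg.
At t = 2.19 yr, e^(−t/τ) = e^(−1.389) = 0.2494, so ΔM = −0.1886 Tg and M = 1.8990 − 0.1886 = 1.7104 Tg.

1.71 Tg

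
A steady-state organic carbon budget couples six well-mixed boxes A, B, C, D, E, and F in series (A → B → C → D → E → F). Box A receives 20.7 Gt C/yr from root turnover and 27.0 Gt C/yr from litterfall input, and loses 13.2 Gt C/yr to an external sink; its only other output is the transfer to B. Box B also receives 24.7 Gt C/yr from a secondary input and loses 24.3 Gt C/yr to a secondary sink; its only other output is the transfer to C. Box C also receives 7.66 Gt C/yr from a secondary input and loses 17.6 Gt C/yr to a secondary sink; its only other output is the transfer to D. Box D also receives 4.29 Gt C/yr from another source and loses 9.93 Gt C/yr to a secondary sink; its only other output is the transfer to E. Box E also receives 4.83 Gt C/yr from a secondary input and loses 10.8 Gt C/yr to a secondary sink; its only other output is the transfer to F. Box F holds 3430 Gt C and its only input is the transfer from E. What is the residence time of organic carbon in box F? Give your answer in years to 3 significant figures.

Box A: F(A→B) = (20.7 + 27.0) − 13.2 = 34.500 Gt C/yr.
Box B: F(B→C) = (34.500 + 24.7) − 24.3 = 34.900 Gt C/yr.
Box C: F(C→D) = (34.900 + 7.66) − 17.6 = 24.960 Gt C/yr.
Box D: F(D→E) = (24.960 + 4.29) − 9.93 = 19.320 Gt C/yr.
Box E: F(E→F) = (19.320 + 4.83) − 10.8 = 13.350 Gt C/yr.
Box F throughput = its input = 13.350 Gt C/yr; τ = 3430 / 13.350 = 256.9 yr.

257 yr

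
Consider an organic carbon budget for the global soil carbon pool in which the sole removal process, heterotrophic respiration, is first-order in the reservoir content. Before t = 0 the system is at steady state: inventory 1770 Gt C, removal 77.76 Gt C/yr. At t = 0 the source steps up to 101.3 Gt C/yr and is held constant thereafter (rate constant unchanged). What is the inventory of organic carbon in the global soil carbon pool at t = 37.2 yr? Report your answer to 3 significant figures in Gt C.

2200 Gt C

Residence time τ = M₀/F₀ = 22.76 yr. The eventual steady state is M_∞ = M₀·(F₁/F₀) = 1770 × 101.3/77.76 = 2305.8 Gt C.
The anomaly ΔM(t) = M(t) − M_∞ decays as ΔM₀·e^(−t/τ) with ΔM₀ = 1770 − 2305.8 = −535.8 Gt C.
At t = 37.2 yr, e^(−t/τ) = e^(−1.634) = 0.1951, so ΔM = −104.5 Gt C and M = 2305.8 − 104.5 = 2201.3 Gt C.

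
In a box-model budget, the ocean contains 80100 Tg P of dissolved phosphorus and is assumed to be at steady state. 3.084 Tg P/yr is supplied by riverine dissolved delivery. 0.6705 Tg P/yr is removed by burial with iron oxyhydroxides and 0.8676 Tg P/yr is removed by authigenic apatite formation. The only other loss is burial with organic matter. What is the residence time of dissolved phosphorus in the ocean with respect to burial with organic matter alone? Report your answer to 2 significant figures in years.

52000 yr

At steady state ΣF_in = ΣF_out.
ΣF_in = 3.0840 Tg P/yr.
Burial with organic matter flux = ΣF_in − (0.6705 + 0.8676) = 3.0840 − 1.538 = 1.546 Tg P/yr.
τ = M / F = 80100 / 1.546 = 51810 yr.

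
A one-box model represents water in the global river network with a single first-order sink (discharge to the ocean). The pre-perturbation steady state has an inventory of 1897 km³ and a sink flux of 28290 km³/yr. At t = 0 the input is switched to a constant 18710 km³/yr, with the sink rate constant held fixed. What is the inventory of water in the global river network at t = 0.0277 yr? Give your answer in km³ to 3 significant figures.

The sink rate constant is k = F₀/M₀ = 28290/1897 = 14.91 yr⁻¹.
Solving dM/dt = F₁ − kM with M(0) = M₀ gives M(t) = F₁/k + (M₀ − F₁/k)·e^(−kt).
F₁/k = 18710/14.91 = 1254.6 km³; kt = 14.91 × 0.0277 = 0.4131, e^(−kt) = 0.6616.
M(0.0277) = 1254.6 + (1897 − 1254.6) × 0.6616 = 1254.6 + 425.0 = 1679.6 km³.

1680 km³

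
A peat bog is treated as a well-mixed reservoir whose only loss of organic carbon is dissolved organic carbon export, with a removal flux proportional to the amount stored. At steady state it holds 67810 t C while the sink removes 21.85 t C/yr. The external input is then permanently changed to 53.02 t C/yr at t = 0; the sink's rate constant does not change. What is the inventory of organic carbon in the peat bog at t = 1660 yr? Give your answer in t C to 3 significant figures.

108000 t C

The sink rate constant is k = F₀/M₀ = 21.85/67810 = 0.0003222 yr⁻¹.
Solving dM/dt = F₁ − kM with M(0) = M₀ gives M(t) = F₁/k + (M₀ − F₁/k)·e^(−kt).
F₁/k = 53.02/0.0003222 = 164540 t C; kt = 0.0003222 × 1660 = 0.5349, e^(−kt) = 0.5857.
M(1660) = 164540 + (67810 − 164540) × 0.5857 = 164540 − 56660 = 107880 t C.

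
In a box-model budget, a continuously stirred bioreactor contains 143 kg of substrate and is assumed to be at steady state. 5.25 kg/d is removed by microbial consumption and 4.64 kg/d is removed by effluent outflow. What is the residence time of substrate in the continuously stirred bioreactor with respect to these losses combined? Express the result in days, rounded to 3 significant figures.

Total removal = 5.250 + 4.640 = 9.8900 kg/d.
τ = M / ΣF_out = 143 / 9.8900 = 14.46 d.

14.5 d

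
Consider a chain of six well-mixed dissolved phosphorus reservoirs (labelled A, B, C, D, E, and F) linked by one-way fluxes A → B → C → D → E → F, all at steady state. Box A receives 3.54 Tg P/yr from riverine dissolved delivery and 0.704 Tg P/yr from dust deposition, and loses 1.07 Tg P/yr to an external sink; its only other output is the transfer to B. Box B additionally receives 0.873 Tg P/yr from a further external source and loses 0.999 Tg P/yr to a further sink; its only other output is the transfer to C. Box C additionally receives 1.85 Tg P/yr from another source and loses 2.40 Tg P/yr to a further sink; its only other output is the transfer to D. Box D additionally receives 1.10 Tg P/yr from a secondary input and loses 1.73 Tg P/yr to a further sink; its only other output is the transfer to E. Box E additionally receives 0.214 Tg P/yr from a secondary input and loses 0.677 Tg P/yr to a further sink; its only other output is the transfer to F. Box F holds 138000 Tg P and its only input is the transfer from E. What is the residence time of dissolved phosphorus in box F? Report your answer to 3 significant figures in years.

98200 yr

Box A: F(A→B) = (3.54 + 0.704) − 1.07 = 3.1740 Tg P/yr.
Box B: F(B→C) = (3.1740 + 0.873) − 0.999 = 3.0480 Tg P/yr.
Box C: F(C→D) = (3.0480 + 1.85) − 2.40 = 2.4980 Tg P/yr.
Box D: F(D→E) = (2.4980 + 1.10) − 1.73 = 1.8680 Tg P/yr.
Box E: F(E→F) = (1.8680 + 0.214) − 0.677 = 1.4050 Tg P/yr.
Box F throughput = its input = 1.4050 Tg P/yr; τ = 138000 / 1.4050 = 98220 yr.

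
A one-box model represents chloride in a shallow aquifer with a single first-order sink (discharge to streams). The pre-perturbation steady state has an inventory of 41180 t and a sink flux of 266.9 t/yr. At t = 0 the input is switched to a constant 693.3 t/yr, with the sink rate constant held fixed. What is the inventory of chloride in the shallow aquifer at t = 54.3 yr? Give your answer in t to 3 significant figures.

Residence time τ = M₀/F₀ = 154.3 yr. The eventual steady state is M_∞ = M₀·(F₁/F₀) = 41180 × 693.3/266.9 = 106970 t.
The anomaly ΔM(t) = M(t) − M_∞ decays as ΔM₀·e^(−t/τ) with ΔM₀ = 41180 − 106970 = −65790 t.
At t = 54.3 yr, e^(−t/τ) = e^(−0.3519) = 0.7033, so ΔM = −46270 t and M = 106970 − 46270 = 60698 t.

60700 t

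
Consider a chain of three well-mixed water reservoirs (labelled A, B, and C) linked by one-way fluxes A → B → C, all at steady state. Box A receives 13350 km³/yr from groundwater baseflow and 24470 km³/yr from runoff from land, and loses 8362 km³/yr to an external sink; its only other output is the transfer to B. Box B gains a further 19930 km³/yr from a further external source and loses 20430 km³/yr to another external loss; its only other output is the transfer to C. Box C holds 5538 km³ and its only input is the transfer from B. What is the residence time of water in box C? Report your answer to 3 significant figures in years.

0.191 yr

Box A: F(A→B) = (13350 + 24470) − 8362 = 29458 km³/yr.
Box B: F(B→C) = (29458 + 19930) − 20430 = 28958 km³/yr.
Box C throughput = its input = 28958 km³/yr; τ = 5538 / 28958 = 0.1912 yr.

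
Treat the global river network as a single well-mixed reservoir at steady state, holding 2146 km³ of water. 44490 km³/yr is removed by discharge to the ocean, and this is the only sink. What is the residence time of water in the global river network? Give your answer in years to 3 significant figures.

0.0482 yr

τ = M / F = 2146 / 44490 = 0.04824 yr.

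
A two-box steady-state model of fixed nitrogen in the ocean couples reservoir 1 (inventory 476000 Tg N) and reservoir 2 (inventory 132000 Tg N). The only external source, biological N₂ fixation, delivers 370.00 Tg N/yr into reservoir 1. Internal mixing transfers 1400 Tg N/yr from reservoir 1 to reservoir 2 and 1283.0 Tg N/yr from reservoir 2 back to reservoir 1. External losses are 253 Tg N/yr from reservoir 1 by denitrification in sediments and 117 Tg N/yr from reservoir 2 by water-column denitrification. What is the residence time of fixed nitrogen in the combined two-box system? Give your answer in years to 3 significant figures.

1640 yr

Treat the two boxes together as one reservoir: the mixing fluxes between them are internal recycling, so τ = ΣM / Σ(external losses).
M_total = 476000 + 132000 = 608000 Tg N.
ΣF_external_out = 253 + 117 = 370.00 Tg N/yr.
τ = M_total / ΣF_ext = 608000 / 370.00 = 1643 yr.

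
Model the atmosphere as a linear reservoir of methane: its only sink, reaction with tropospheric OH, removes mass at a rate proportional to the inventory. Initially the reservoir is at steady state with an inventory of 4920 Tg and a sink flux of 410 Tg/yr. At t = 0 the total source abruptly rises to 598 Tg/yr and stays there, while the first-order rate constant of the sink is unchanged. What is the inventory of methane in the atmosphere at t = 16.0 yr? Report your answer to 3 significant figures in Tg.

6580 Tg

The sink rate constant is k = F₀/M₀ = 410/4920 = 0.08333 yr⁻¹.
Solving dM/dt = F₁ − kM with M(0) = M₀ gives M(t) = F₁/k + (M₀ − F₁/k)·e^(−kt).
F₁/k = 598/0.08333 = 7176.0 Tg; kt = 0.08333 × 16.0 = 1.333, e^(−kt) = 0.2636.
M(16.0) = 7176.0 + (4920 − 7176.0) × 0.2636 = 7176.0 − 594.7 = 6581.3 Tg.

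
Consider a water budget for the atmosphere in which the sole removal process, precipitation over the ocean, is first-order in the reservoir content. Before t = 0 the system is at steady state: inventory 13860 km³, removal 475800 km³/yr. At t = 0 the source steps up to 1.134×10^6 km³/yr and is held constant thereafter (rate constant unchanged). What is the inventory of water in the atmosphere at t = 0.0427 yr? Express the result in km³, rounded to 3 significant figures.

28600 km³

Residence time τ = M₀/F₀ = 0.02913 yr. The eventual steady state is M_∞ = M₀·(F₁/F₀) = 13860 × 1.134×10^6/475800 = 33033 km³.
The anomaly ΔM(t) = M(t) − M_∞ decays as ΔM₀·e^(−t/τ) with ΔM₀ = 13860 − 33033 = −19170 km³.
At t = 0.0427 yr, e^(−t/τ) = e^(−1.466) = 0.2309, so ΔM = −4427 km³ and M = 33033 − 4427 = 28607 km³.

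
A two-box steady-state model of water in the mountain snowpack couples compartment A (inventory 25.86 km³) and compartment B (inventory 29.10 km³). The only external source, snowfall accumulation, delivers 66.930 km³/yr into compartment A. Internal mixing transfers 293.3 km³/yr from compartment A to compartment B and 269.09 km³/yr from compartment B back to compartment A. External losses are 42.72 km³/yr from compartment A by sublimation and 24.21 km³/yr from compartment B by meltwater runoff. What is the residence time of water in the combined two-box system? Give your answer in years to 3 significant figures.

0.821 yr

For the system as a whole, the A↔B exchange is internal and contributes nothing to the throughput; only the external sinks remove mass.
M_total = 25.86 + 29.10 = 54.960 km³.
ΣF_external_out = 42.72 + 24.21 = 66.930 km³/yr.
τ = M_total / ΣF_ext = 54.960 / 66.930 = 0.8212 yr.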